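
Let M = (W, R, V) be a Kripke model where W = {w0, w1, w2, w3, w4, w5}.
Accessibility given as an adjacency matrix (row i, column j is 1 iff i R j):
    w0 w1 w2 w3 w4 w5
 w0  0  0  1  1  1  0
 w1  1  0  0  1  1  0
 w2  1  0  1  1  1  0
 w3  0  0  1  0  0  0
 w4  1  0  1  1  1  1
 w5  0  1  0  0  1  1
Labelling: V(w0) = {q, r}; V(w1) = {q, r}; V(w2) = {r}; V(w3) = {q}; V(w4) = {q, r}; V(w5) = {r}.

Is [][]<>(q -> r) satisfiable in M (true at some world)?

Yes

Recall that []ψ holds at a world iff ψ holds at every accessible world, and <>ψ holds iff ψ holds at some accessible world.
Let φ = [][]<>(q -> r). Evaluate φ at each world:
  w0 (successors {w2, w3, w4}): φ is true.
  w1 (successors {w0, w3, w4}): φ is true.
  w2 (successors {w0, w2, w3, w4}): φ is true.
  w3 (successors {w2}): φ is true.
  w4 (successors {w0, w2, w3, w4, w5}): φ is true.
  w5 (successors {w1, w4, w5}): φ is true.
Detail at w0 (witness):
  At w0: [][]<>(q -> r) requires []<>(q -> r) at every successor {w2, w3, w4}.
      At w2: []<>(q -> r) requires <>(q -> r) at every successor {w0, w2, w3, w4}.
        At w0: <>(q -> r) is true.
        At w2: <>(q -> r) is true.
        At w3: <>(q -> r) is true.
        At w4: <>(q -> r) is true.
      So []<>(q -> r) is true at w2.
      At w3: []<>(q -> r) requires <>(q -> r) at every successor {w2}.
        At w2: <>(q -> r) is true.
      So []<>(q -> r) is true at w3.
      At w4: []<>(q -> r) requires <>(q -> r) at every successor {w0, w2, w3, w4, w5}.
        At w0: <>(q -> r) is true.
        At w2: <>(q -> r) is true.
        At w3: <>(q -> r) is true.
        At w4: <>(q -> r) is true.
        At w5: <>(q -> r) is true.
      So []<>(q -> r) is true at w4.
  So [][]<>(q -> r) is true at w0.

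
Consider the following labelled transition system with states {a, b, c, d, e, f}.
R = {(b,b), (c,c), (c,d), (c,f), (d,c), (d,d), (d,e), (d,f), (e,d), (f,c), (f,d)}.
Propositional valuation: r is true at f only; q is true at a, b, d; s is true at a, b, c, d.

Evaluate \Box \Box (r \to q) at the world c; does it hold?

At c: \Box \Box (r \to q) requires \Box (r \to q) at every successor {c, d, f}.
  \Box (r \to q) fails at c, so \Box \Box (r \to q) is false at c.
    At c: \Box (r \to q) requires r \to q at every successor {c, d, f}.
      r \to q fails at f, so \Box (r \to q) is false at c.

No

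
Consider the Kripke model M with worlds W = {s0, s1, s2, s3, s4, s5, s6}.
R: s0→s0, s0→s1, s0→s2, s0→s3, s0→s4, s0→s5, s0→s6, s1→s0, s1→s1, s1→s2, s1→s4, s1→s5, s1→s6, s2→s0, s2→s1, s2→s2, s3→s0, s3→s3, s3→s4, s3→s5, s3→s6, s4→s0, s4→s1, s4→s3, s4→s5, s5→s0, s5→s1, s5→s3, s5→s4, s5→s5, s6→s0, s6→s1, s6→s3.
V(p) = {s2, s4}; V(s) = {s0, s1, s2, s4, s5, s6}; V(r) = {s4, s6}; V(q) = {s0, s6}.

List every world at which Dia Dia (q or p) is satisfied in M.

s0, s1, s2, s3, s4, s5, s6

Let φ = Dia Dia (q or p). Evaluate φ at each world:
  s0 (successors {s0, s1, s2, s3, s4, s5, s6}): φ is true.
  s1 (successors {s0, s1, s2, s4, s5, s6}): φ is true.
  s2 (successors {s0, s1, s2}): φ is true.
  s3 (successors {s0, s3, s4, s5, s6}): φ is true.
  s4 (successors {s0, s1, s3, s5}): φ is true.
  s5 (successors {s0, s1, s3, s4, s5}): φ is true.
  s6 (successors {s0, s1, s3}): φ is true.
For instance, at s0:
  At s0: Dia Dia (q or p) requires Dia (q or p) at some successor in {s0, s1, s2, s3, s4, s5, s6}.
    Dia (q or p) holds at s0, so Dia Dia (q or p) is true at s0.
      At s0: Dia (q or p) requires q or p at some successor in {s0, s1, s2, s3, s4, s5, s6}.
        q or p holds at s0, so Dia (q or p) is true at s0.
Satisfying worlds: {s0, s1, s2, s3, s4, s5, s6}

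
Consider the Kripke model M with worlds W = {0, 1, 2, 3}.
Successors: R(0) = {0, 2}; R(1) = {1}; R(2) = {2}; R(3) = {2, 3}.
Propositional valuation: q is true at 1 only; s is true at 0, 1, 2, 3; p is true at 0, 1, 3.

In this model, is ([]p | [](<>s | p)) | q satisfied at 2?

Yes

At 2: []p | [](<>s | p) is true, q is false, so ([]p | [](<>s | p)) | q is true.
  At 2: []p is false, [](<>s | p) is true, so []p | [](<>s | p) is true.
    At 2: []p requires p at every successor {2}.
      p fails at 2, so []p is false at 2.
    At 2: [](<>s | p) requires <>s | p at every successor {2}.
      At 2: <>s | p is true.
    So [](<>s | p) is true at 2.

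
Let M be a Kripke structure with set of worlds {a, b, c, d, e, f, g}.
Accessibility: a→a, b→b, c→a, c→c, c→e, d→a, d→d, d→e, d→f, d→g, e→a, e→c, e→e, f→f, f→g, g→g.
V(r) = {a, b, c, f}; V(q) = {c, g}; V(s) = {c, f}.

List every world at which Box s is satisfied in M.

Let φ = Box s. Evaluate φ at each world:
  a (successors {a}): φ is false.
  b (successors {b}): φ is false.
  c (successors {a, c, e}): φ is false.
  d (successors {a, d, e, f, g}): φ is false.
  e (successors {a, c, e}): φ is false.
  f (successors {f, g}): φ is false.
  g (successors {g}): φ is false.
For instance, at a:
  At a: Box s requires s at every successor {a}.
    s fails at a, so Box s is false at a.
Satisfying worlds: none.

none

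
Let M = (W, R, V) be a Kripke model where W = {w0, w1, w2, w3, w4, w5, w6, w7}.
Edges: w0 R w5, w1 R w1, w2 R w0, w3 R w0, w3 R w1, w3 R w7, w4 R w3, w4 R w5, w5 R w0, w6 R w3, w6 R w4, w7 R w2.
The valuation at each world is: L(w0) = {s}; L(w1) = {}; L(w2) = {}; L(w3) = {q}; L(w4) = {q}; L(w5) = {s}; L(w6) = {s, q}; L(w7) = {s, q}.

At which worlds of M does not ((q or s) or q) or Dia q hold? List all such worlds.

Recall that Dia ψ holds at a world iff ψ holds at some accessible world.
Let φ = not ((q or s) or q) or Dia q. Evaluate φ at each world:
  w0 (successors {w5}): φ is false.
  w1 (successors {w1}): φ is true.
  w2 (successors {w0}): φ is true.
  w3 (successors {w0, w1, w7}): φ is true.
  w4 (successors {w3, w5}): φ is true.
  w5 (successors {w0}): φ is false.
  w6 (successors {w3, w4}): φ is true.
  w7 (successors {w2}): φ is false.
For instance, at w3:
  At w3: not ((q or s) or q) is false, Dia q is true, so not ((q or s) or q) or Dia q is true.
    At w3: Dia q requires q at some successor in {w0, w1, w7}.
      q holds at w7, so Dia q is true at w3.
Satisfying worlds: {w1, w2, w3, w4, w6}

w1, w2, w3, w4, w6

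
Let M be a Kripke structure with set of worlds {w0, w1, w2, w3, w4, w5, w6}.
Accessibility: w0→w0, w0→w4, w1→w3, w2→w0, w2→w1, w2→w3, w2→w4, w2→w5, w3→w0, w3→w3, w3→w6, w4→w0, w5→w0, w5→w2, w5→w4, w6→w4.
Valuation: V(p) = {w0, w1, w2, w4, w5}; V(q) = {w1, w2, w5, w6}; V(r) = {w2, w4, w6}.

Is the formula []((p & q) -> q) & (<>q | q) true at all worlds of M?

Let φ = []((p & q) -> q) & (<>q | q). Evaluate φ at each world:
  w0 (successors {w0, w4}): φ is false.
  w1 (successors {w3}): φ is true.
  w2 (successors {w0, w1, w3, w4, w5}): φ is true.
  w3 (successors {w0, w3, w6}): φ is true.
  w4 (successors {w0}): φ is false.
  w5 (successors {w0, w2, w4}): φ is true.
  w6 (successors {w4}): φ is true.
Detail at w0 (counterexample):
  At w0: []((p & q) -> q) is true, <>q | q is false, so []((p & q) -> q) & (<>q | q) is false.
    At w0: []((p & q) -> q) requires (p & q) -> q at every successor {w0, w4}.
      At w0: (p & q) -> q is true.
      At w4: (p & q) -> q is true.
    So []((p & q) -> q) is true at w0.
    At w0: <>q is false, q is false, so <>q | q is false.
      At w0: <>q requires q at some successor in {w0, w4}.
        At w0: q is false.
        At w4: q is false.
      So <>q is false at w0.

No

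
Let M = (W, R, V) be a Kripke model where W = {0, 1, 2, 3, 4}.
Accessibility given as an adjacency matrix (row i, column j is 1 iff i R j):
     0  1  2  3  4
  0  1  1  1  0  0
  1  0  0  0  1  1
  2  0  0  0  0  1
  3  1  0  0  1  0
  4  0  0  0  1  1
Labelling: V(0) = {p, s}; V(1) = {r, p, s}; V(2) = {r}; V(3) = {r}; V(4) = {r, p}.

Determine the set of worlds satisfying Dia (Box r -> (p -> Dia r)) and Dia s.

0, 3

Let φ = Dia (Box r -> (p -> Dia r)) and Dia s. Evaluate φ at each world:
  0 (successors {0, 1, 2}): φ is true.
  1 (successors {3, 4}): φ is false.
  2 (successors {4}): φ is false.
  3 (successors {0, 3}): φ is true.
  4 (successors {3, 4}): φ is false.
For instance, at 0:
  At 0: Dia (Box r -> (p -> Dia r)) is true, Dia s is true, so Dia (Box r -> (p -> Dia r)) and Dia s is true.
    At 0: Dia (Box r -> (p -> Dia r)) requires Box r -> (p -> Dia r) at some successor in {0, 1, 2}.
      Box r -> (p -> Dia r) holds at 0, so Dia (Box r -> (p -> Dia r)) is true at 0.
    At 0: Dia s requires s at some successor in {0, 1, 2}.
      s holds at 0, so Dia s is true at 0.
Satisfying worlds: {0, 3}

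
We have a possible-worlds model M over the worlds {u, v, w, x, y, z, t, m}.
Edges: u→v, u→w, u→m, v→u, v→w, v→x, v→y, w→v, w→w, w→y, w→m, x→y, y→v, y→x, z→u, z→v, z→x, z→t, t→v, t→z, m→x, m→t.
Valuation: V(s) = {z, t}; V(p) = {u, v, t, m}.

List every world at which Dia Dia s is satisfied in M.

u, w, z, t, m

Let φ = Dia Dia s. Evaluate φ at each world:
  u (successors {v, w, m}): φ is true.
  v (successors {u, w, x, y}): φ is false.
  w (successors {v, w, y, m}): φ is true.
  x (successors {y}): φ is false.
  y (successors {v, x}): φ is false.
  z (successors {u, v, x, t}): φ is true.
  t (successors {v, z}): φ is true.
  m (successors {x, t}): φ is true.
For instance, at y:
  At y: Dia Dia s requires Dia s at some successor in {v, x}.
    At v: Dia s is false.
    At x: Dia s is false.
  So Dia Dia s is false at y.
Satisfying worlds: {u, w, z, t, m}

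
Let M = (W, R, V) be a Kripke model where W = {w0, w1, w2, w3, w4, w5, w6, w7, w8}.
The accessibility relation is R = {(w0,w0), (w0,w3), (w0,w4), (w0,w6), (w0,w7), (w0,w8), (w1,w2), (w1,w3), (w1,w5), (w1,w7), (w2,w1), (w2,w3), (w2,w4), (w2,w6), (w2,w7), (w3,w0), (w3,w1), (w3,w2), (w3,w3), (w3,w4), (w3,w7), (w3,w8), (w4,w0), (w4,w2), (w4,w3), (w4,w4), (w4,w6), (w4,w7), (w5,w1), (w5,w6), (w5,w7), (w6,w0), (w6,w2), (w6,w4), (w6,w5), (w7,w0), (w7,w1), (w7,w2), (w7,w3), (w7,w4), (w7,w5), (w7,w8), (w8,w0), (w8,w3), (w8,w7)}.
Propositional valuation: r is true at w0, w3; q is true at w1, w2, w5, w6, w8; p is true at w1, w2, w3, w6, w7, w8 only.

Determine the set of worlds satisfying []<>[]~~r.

none

Recall that []ψ holds at a world iff ψ holds at every accessible world, and <>ψ holds iff ψ holds at some accessible world.
Let φ = []<>[]~~r. Evaluate φ at each world:
  w0 (successors {w0, w3, w4, w6, w7, w8}): φ is false.
  w1 (successors {w2, w3, w5, w7}): φ is false.
  w2 (successors {w1, w3, w4, w6, w7}): φ is false.
  w3 (successors {w0, w1, w2, w3, w4, w7, w8}): φ is false.
  w4 (successors {w0, w2, w3, w4, w6, w7}): φ is false.
  w5 (successors {w1, w6, w7}): φ is false.
  w6 (successors {w0, w2, w4, w5}): φ is false.
  w7 (successors {w0, w1, w2, w3, w4, w5, w8}): φ is false.
  w8 (successors {w0, w3, w7}): φ is false.
For instance, at w5:
  At w5: []<>[]~~r requires <>[]~~r at every successor {w1, w6, w7}.
    <>[]~~r fails at w1, so []<>[]~~r is false at w5.
      At w1: <>[]~~r requires []~~r at some successor in {w2, w3, w5, w7}.
        At w2: []~~r is false.
        At w3: []~~r is false.
        At w5: []~~r is false.
        At w7: []~~r is false.
      So <>[]~~r is false at w1.
Satisfying worlds: none.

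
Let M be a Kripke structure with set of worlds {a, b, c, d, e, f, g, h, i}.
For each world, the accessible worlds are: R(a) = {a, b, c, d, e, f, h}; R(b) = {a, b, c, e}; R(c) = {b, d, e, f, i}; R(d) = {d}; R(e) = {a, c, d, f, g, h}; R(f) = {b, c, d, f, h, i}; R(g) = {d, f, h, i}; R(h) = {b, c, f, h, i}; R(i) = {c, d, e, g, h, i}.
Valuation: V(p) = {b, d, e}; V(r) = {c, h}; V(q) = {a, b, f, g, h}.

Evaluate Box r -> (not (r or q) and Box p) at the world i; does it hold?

At i: Box r is false, not (r or q) and Box p is false, so Box r -> (not (r or q) and Box p) is true.
  At i: Box r requires r at every successor {c, d, e, g, h, i}.
    r fails at d, so Box r is false at i.
  At i: not (r or q) is true, Box p is false, so not (r or q) and Box p is false.
    At i: Box p requires p at every successor {c, d, e, g, h, i}.
      p fails at c, so Box p is false at i.

Yes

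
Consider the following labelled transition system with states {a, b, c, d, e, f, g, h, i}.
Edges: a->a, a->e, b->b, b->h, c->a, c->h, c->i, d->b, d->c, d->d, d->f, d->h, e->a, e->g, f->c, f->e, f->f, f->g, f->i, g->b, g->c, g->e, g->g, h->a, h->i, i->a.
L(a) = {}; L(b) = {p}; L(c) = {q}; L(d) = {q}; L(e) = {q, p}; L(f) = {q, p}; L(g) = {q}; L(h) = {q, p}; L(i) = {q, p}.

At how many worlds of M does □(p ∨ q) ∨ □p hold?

4

Recall that □ψ holds at a world iff ψ holds at every accessible world, and ◇ψ holds iff ψ holds at some accessible world.
Let φ = □(p ∨ q) ∨ □p. Evaluate φ at each world:
  a (successors {a, e}): φ is false.
  b (successors {b, h}): φ is true.
  c (successors {a, h, i}): φ is false.
  d (successors {b, c, d, f, h}): φ is true.
  e (successors {a, g}): φ is false.
  f (successors {c, e, f, g, i}): φ is true.
  g (successors {b, c, e, g}): φ is true.
  h (successors {a, i}): φ is false.
  i (successors {a}): φ is false.
For instance, at i:
  At i: □(p ∨ q) is false, □p is false, so □(p ∨ q) ∨ □p is false.
    At i: □(p ∨ q) requires p ∨ q at every successor {a}.
      p ∨ q fails at a, so □(p ∨ q) is false at i.
    At i: □p requires p at every successor {a}.
      p fails at a, so □p is false at i.
Satisfying worlds: {b, d, f, g}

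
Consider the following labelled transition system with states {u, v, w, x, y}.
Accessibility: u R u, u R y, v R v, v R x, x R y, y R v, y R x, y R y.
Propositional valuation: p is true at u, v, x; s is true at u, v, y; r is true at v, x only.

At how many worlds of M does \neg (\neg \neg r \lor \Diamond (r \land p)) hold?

2

Let φ = \neg (\neg \neg r \lor \Diamond (r \land p)). Evaluate φ at each world:
  u (successors {u, y}): φ is true.
  v (successors {v, x}): φ is false.
  w (successors ∅): φ is true.
  x (successors {y}): φ is false.
  y (successors {v, x, y}): φ is false.
For instance, at v:
  At v: \neg \neg r \lor \Diamond (r \land p) is true, so \neg (\neg \neg r \lor \Diamond (r \land p)) is false.
    At v: \neg \neg r is true, \Diamond (r \land p) is true, so \neg \neg r \lor \Diamond (r \land p) is true.
      At v: \Diamond (r \land p) requires r \land p at some successor in {v, x}.
        r \land p holds at v, so \Diamond (r \land p) is true at v.
Satisfying worlds: {u, w}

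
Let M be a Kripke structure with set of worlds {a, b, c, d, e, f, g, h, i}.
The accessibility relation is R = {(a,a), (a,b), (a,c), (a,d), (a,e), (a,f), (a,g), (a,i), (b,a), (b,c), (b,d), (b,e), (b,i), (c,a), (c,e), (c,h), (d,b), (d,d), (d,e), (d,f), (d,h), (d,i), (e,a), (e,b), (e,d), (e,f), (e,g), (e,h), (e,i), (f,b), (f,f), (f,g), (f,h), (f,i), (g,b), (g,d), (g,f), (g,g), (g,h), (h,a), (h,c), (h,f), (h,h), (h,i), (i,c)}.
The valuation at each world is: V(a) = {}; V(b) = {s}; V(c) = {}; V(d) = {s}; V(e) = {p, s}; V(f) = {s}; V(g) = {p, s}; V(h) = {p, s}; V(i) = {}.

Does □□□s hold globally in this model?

Recall that □ψ holds at a world iff ψ holds at every accessible world, and ◇ψ holds iff ψ holds at some accessible world.
Let φ = □□□s. Evaluate φ at each world:
  a (successors {a, b, c, d, e, f, g, i}): φ is false.
  b (successors {a, c, d, e, i}): φ is false.
  c (successors {a, e, h}): φ is false.
  d (successors {b, d, e, f, h, i}): φ is false.
  e (successors {a, b, d, f, g, h, i}): φ is false.
  f (successors {b, f, g, h, i}): φ is false.
  g (successors {b, d, f, g, h}): φ is false.
  h (successors {a, c, f, h, i}): φ is false.
  i (successors {c}): φ is false.
Detail at a (counterexample):
  At a: □□□s requires □□s at every successor {a, b, c, d, e, f, g, i}.
    □□s fails at a, so □□□s is false at a.
      At a: □□s requires □s at every successor {a, b, c, d, e, f, g, i}.
        □s fails at a, so □□s is false at a.

No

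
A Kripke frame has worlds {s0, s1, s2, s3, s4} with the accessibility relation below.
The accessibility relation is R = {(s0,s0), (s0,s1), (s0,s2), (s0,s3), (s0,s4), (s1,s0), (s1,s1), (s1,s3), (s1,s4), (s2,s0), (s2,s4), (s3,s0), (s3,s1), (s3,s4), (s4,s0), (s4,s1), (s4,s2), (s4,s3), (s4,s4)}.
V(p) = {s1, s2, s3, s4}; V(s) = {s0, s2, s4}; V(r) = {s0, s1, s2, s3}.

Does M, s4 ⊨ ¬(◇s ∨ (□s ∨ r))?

At s4: ◇s ∨ (□s ∨ r) is true, so ¬(◇s ∨ (□s ∨ r)) is false.
  At s4: ◇s is true, □s ∨ r is false, so ◇s ∨ (□s ∨ r) is true.
    At s4: ◇s requires s at some successor in {s0, s1, s2, s3, s4}.
      s holds at s0, so ◇s is true at s4.
    At s4: □s is false, r is false, so □s ∨ r is false.
      At s4: □s requires s at every successor {s0, s1, s2, s3, s4}.
        s fails at s1, so □s is false at s4.

No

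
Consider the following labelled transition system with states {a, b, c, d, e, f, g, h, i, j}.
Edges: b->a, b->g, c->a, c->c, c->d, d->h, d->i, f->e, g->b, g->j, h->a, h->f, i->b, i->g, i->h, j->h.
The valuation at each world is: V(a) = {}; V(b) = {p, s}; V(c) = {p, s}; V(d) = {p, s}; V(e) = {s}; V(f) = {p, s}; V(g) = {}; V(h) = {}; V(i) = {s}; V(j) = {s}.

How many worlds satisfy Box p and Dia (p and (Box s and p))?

Recall that Box ψ holds at a world iff ψ holds at every accessible world, and Dia ψ holds iff ψ holds at some accessible world.
Let φ = Box p and Dia (p and (Box s and p)). Evaluate φ at each world:
  a (successors ∅): φ is false.
  b (successors {a, g}): φ is false.
  c (successors {a, c, d}): φ is false.
  d (successors {h, i}): φ is false.
  e (successors ∅): φ is false.
  f (successors {e}): φ is false.
  g (successors {b, j}): φ is false.
  h (successors {a, f}): φ is false.
  i (successors {b, g, h}): φ is false.
  j (successors {h}): φ is false.
For instance, at g:
  At g: Box p is false, Dia (p and (Box s and p)) is false, so Box p and Dia (p and (Box s and p)) is false.
    At g: Box p requires p at every successor {b, j}.
      p fails at j, so Box p is false at g.
    At g: Dia (p and (Box s and p)) requires p and (Box s and p) at some successor in {b, j}.
      At b: p and (Box s and p) is false.
      At j: p and (Box s and p) is false.
    So Dia (p and (Box s and p)) is false at g.
Satisfying worlds: none.

0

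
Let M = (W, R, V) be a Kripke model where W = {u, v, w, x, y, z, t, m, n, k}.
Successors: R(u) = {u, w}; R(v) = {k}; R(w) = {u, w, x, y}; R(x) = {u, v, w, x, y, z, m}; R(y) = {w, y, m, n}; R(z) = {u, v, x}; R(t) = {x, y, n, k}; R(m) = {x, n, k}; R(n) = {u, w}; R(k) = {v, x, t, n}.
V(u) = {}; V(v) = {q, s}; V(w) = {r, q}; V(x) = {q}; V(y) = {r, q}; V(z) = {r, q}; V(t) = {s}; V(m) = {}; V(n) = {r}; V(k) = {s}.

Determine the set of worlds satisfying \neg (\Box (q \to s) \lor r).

u, x, t, m, k

Recall that \Box ψ holds at a world iff ψ holds at every accessible world, and \Diamond ψ holds iff ψ holds at some accessible world.
Let φ = \neg (\Box (q \to s) \lor r). Evaluate φ at each world:
  u (successors {u, w}): φ is true.
  v (successors {k}): φ is false.
  w (successors {u, w, x, y}): φ is false.
  x (successors {u, v, w, x, y, z, m}): φ is true.
  y (successors {w, y, m, n}): φ is false.
  z (successors {u, v, x}): φ is false.
  t (successors {x, y, n, k}): φ is true.
  m (successors {x, n, k}): φ is true.
  n (successors {u, w}): φ is false.
  k (successors {v, x, t, n}): φ is true.
For instance, at v:
  At v: \Box (q \to s) \lor r is true, so \neg (\Box (q \to s) \lor r) is false.
    At v: \Box (q \to s) is true, r is false, so \Box (q \to s) \lor r is true.
      At v: \Box (q \to s) requires q \to s at every successor {k}.
        At k: q \to s is true.
      So \Box (q \to s) is true at v.
Satisfying worlds: {u, x, t, m, k}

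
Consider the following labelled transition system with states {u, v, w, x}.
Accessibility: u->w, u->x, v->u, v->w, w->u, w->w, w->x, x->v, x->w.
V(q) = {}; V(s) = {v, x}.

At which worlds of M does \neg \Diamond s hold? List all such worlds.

Recall that \Diamond ψ holds at a world iff ψ holds at some accessible world.
Let φ = \neg \Diamond s. Evaluate φ at each world:
  u (successors {w, x}): φ is false.
  v (successors {u, w}): φ is true.
  w (successors {u, w, x}): φ is false.
  x (successors {v, w}): φ is false.
For instance, at x:
  At x: \Diamond s is true, so \neg \Diamond s is false.
    At x: \Diamond s requires s at some successor in {v, w}.
      s holds at v, so \Diamond s is true at x.
Satisfying worlds: {v}

v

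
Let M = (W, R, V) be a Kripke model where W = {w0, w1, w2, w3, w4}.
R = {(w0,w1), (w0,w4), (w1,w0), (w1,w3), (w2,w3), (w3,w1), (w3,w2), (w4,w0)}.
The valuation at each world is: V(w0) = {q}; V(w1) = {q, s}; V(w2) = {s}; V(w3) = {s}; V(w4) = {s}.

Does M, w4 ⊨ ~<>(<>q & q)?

Recall that <>ψ holds at a world iff ψ holds at some accessible world.
At w4: <>(<>q & q) is true, so ~<>(<>q & q) is false.
  At w4: <>(<>q & q) requires <>q & q at some successor in {w0}.
    <>q & q holds at w0, so <>(<>q & q) is true at w4.
      At w0: <>q is true, q is true, so <>q & q is true.

No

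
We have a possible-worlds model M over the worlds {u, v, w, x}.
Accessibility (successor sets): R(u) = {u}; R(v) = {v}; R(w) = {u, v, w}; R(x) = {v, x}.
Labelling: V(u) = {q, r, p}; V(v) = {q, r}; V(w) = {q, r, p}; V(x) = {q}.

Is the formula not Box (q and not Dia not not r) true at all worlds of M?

Yes

Recall that Box ψ holds at a world iff ψ holds at every accessible world, and Dia ψ holds iff ψ holds at some accessible world.
Let φ = not Box (q and not Dia not not r). Evaluate φ at each world:
  u (successors {u}): φ is true.
  v (successors {v}): φ is true.
  w (successors {u, v, w}): φ is true.
  x (successors {v, x}): φ is true.
For instance, at x:
  At x: Box (q and not Dia not not r) is false, so not Box (q and not Dia not not r) is true.
    At x: Box (q and not Dia not not r) requires q and not Dia not not r at every successor {v, x}.
      q and not Dia not not r fails at v, so Box (q and not Dia not not r) is false at x.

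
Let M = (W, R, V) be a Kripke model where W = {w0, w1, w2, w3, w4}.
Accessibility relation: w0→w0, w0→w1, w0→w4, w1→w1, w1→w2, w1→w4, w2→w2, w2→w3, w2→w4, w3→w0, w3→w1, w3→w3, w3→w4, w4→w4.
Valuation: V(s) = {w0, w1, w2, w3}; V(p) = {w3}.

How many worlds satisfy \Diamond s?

4

Let φ = \Diamond s. Evaluate φ at each world:
  w0 (successors {w0, w1, w4}): φ is true.
  w1 (successors {w1, w2, w4}): φ is true.
  w2 (successors {w2, w3, w4}): φ is true.
  w3 (successors {w0, w1, w3, w4}): φ is true.
  w4 (successors {w4}): φ is false.
For instance, at w3:
  At w3: \Diamond s requires s at some successor in {w0, w1, w3, w4}.
    s holds at w0, so \Diamond s is true at w3.
Satisfying worlds: {w0, w1, w2, w3}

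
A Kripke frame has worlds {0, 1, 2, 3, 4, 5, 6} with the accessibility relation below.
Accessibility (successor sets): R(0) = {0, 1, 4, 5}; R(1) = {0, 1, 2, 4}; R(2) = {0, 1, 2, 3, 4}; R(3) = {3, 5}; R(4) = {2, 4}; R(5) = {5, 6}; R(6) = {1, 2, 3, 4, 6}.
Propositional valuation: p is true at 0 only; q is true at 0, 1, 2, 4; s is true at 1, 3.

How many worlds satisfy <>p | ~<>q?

5

Let φ = <>p | ~<>q. Evaluate φ at each world:
  0 (successors {0, 1, 4, 5}): φ is true.
  1 (successors {0, 1, 2, 4}): φ is true.
  2 (successors {0, 1, 2, 3, 4}): φ is true.
  3 (successors {3, 5}): φ is true.
  4 (successors {2, 4}): φ is false.
  5 (successors {5, 6}): φ is true.
  6 (successors {1, 2, 3, 4, 6}): φ is false.
For instance, at 4:
  At 4: <>p is false, ~<>q is false, so <>p | ~<>q is false.
    At 4: <>p requires p at some successor in {2, 4}.
      At 2: p is false.
      At 4: p is false.
    So <>p is false at 4.
    At 4: <>q is true, so ~<>q is false.
      At 4: <>q requires q at some successor in {2, 4}.
        q holds at 2, so <>q is true at 4.
Satisfying worlds: {0, 1, 2, 3, 5}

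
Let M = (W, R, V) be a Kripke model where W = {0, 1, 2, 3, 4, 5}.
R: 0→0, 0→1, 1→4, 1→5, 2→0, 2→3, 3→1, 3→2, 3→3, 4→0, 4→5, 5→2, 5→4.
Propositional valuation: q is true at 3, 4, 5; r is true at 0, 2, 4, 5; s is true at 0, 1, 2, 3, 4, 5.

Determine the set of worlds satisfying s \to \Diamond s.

Let φ = s \to \Diamond s. Evaluate φ at each world:
  0 (successors {0, 1}): φ is true.
  1 (successors {4, 5}): φ is true.
  2 (successors {0, 3}): φ is true.
  3 (successors {1, 2, 3}): φ is true.
  4 (successors {0, 5}): φ is true.
  5 (successors {2, 4}): φ is true.
For instance, at 2:
  At 2: s is true, \Diamond s is true, so s \to \Diamond s is true.
    At 2: \Diamond s requires s at some successor in {0, 3}.
      s holds at 0, so \Diamond s is true at 2.
Satisfying worlds: {0, 1, 2, 3, 4, 5}

0, 1, 2, 3, 4, 5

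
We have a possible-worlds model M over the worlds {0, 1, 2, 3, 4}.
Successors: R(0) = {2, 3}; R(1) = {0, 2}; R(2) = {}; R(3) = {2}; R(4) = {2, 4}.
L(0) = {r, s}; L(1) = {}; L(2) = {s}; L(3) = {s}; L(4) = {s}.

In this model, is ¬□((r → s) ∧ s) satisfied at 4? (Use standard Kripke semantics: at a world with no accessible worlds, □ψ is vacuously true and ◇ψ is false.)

No

At 4: □((r → s) ∧ s) is true, so ¬□((r → s) ∧ s) is false.
  At 4: □((r → s) ∧ s) requires (r → s) ∧ s at every successor {2, 4}.
    At 2: (r → s) ∧ s is true.
    At 4: (r → s) ∧ s is true.
  So □((r → s) ∧ s) is true at 4.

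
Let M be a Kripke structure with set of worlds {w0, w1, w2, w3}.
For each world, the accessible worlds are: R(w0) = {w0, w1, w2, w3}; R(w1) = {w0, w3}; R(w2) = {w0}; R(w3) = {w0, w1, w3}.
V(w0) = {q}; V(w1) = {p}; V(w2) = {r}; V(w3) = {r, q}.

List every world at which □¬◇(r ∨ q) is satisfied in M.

Recall that □ψ holds at a world iff ψ holds at every accessible world, and ◇ψ holds iff ψ holds at some accessible world.
Let φ = □¬◇(r ∨ q). Evaluate φ at each world:
  w0 (successors {w0, w1, w2, w3}): φ is false.
  w1 (successors {w0, w3}): φ is false.
  w2 (successors {w0}): φ is false.
  w3 (successors {w0, w1, w3}): φ is false.
For instance, at w3:
  At w3: □¬◇(r ∨ q) requires ¬◇(r ∨ q) at every successor {w0, w1, w3}.
    ¬◇(r ∨ q) fails at w0, so □¬◇(r ∨ q) is false at w3.
      At w0: ◇(r ∨ q) is true, so ¬◇(r ∨ q) is false.
Satisfying worlds: none.

none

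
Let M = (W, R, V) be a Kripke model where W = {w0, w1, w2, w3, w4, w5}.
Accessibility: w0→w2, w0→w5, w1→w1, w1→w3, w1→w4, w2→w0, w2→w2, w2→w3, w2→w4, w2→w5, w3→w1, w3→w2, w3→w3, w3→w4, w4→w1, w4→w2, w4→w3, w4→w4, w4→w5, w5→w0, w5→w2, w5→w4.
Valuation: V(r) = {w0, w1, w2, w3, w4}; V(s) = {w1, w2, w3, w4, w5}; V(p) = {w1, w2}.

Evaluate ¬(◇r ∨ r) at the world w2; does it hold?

No

At w2: ◇r ∨ r is true, so ¬(◇r ∨ r) is false.
  At w2: ◇r is true, r is true, so ◇r ∨ r is true.
    At w2: ◇r requires r at some successor in {w0, w2, w3, w4, w5}.
      r holds at w0, so ◇r is true at w2.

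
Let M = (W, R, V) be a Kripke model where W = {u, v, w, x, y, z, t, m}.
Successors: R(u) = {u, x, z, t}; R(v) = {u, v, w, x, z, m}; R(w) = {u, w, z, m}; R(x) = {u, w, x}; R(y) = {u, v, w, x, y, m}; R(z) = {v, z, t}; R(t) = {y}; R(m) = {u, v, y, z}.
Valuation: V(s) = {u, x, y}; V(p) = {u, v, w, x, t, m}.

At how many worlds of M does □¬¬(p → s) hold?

1

Recall that □ψ holds at a world iff ψ holds at every accessible world, and ◇ψ holds iff ψ holds at some accessible world.
Let φ = □¬¬(p → s). Evaluate φ at each world:
  u (successors {u, x, z, t}): φ is false.
  v (successors {u, v, w, x, z, m}): φ is false.
  w (successors {u, w, z, m}): φ is false.
  x (successors {u, w, x}): φ is false.
  y (successors {u, v, w, x, y, m}): φ is false.
  z (successors {v, z, t}): φ is false.
  t (successors {y}): φ is true.
  m (successors {u, v, y, z}): φ is false.
For instance, at v:
  At v: □¬¬(p → s) requires ¬¬(p → s) at every successor {u, v, w, x, z, m}.
    ¬¬(p → s) fails at v, so □¬¬(p → s) is false at v.
Satisfying worlds: {t}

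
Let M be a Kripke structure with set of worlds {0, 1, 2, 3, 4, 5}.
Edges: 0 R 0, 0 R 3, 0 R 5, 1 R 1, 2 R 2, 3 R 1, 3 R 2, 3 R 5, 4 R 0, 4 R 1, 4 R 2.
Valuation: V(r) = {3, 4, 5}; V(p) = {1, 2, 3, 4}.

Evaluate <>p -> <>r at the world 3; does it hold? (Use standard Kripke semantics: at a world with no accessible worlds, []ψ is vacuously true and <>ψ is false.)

Recall that <>ψ holds at a world iff ψ holds at some accessible world.
At 3: <>p is true, <>r is true, so <>p -> <>r is true.
  At 3: <>p requires p at some successor in {1, 2, 5}.
    p holds at 1, so <>p is true at 3.
  At 3: <>r requires r at some successor in {1, 2, 5}.
    r holds at 5, so <>r is true at 3.

Yes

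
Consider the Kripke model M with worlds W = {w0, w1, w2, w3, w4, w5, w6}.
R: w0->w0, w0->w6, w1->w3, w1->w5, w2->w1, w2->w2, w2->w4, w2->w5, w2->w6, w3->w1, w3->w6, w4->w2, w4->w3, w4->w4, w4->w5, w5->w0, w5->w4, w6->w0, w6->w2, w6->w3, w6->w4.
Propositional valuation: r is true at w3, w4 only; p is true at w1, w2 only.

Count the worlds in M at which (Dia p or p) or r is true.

5

Let φ = (Dia p or p) or r. Evaluate φ at each world:
  w0 (successors {w0, w6}): φ is false.
  w1 (successors {w3, w5}): φ is true.
  w2 (successors {w1, w2, w4, w5, w6}): φ is true.
  w3 (successors {w1, w6}): φ is true.
  w4 (successors {w2, w3, w4, w5}): φ is true.
  w5 (successors {w0, w4}): φ is false.
  w6 (successors {w0, w2, w3, w4}): φ is true.
For instance, at w6:
  At w6: Dia p or p is true, r is false, so (Dia p or p) or r is true.
    At w6: Dia p is true, p is false, so Dia p or p is true.
      At w6: Dia p requires p at some successor in {w0, w2, w3, w4}.
        p holds at w2, so Dia p is true at w6.
Satisfying worlds: {w1, w2, w3, w4, w6}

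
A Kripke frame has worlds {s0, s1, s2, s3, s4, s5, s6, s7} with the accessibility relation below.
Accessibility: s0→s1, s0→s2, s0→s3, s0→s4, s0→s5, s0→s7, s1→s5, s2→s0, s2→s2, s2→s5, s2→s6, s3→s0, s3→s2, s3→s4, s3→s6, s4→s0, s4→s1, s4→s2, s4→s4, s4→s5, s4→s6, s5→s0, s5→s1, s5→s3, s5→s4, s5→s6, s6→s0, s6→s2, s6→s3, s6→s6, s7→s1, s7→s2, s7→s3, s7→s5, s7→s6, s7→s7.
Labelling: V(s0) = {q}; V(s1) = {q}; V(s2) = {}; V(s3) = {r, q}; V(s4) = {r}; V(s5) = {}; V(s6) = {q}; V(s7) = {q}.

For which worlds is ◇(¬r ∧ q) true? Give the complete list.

Let φ = ◇(¬r ∧ q). Evaluate φ at each world:
  s0 (successors {s1, s2, s3, s4, s5, s7}): φ is true.
  s1 (successors {s5}): φ is false.
  s2 (successors {s0, s2, s5, s6}): φ is true.
  s3 (successors {s0, s2, s4, s6}): φ is true.
  s4 (successors {s0, s1, s2, s4, s5, s6}): φ is true.
  s5 (successors {s0, s1, s3, s4, s6}): φ is true.
  s6 (successors {s0, s2, s3, s6}): φ is true.
  s7 (successors {s1, s2, s3, s5, s6, s7}): φ is true.
For instance, at s0:
  At s0: ◇(¬r ∧ q) requires ¬r ∧ q at some successor in {s1, s2, s3, s4, s5, s7}.
    ¬r ∧ q holds at s1, so ◇(¬r ∧ q) is true at s0.
Satisfying worlds: {s0, s2, s3, s4, s5, s6, s7}

s0, s2, s3, s4, s5, s6, s7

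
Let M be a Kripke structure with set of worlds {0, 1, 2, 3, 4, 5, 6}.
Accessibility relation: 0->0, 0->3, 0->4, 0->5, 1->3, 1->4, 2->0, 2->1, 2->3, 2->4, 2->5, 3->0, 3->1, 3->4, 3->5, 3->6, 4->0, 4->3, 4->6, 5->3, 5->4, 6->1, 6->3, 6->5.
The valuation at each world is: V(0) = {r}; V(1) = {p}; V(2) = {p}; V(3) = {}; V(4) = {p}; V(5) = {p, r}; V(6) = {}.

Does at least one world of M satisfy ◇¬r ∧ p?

Recall that ◇ψ holds at a world iff ψ holds at some accessible world.
Let φ = ◇¬r ∧ p. Evaluate φ at each world:
  0 (successors {0, 3, 4, 5}): φ is false.
  1 (successors {3, 4}): φ is true.
  2 (successors {0, 1, 3, 4, 5}): φ is true.
  3 (successors {0, 1, 4, 5, 6}): φ is false.
  4 (successors {0, 3, 6}): φ is true.
  5 (successors {3, 4}): φ is true.
  6 (successors {1, 3, 5}): φ is false.
Detail at 1 (witness):
  At 1: ◇¬r is true, p is true, so ◇¬r ∧ p is true.
    At 1: ◇¬r requires ¬r at some successor in {3, 4}.
      ¬r holds at 3, so ◇¬r is true at 1.

Yes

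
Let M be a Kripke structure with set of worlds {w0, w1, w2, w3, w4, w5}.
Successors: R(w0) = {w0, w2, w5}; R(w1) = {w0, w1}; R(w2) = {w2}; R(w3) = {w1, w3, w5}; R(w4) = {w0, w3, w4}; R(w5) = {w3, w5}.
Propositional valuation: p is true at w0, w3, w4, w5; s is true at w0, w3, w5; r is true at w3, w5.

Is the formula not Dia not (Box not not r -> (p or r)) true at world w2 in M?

Yes

Recall that Box ψ holds at a world iff ψ holds at every accessible world, and Dia ψ holds iff ψ holds at some accessible world.
At w2: Dia not (Box not not r -> (p or r)) is false, so not Dia not (Box not not r -> (p or r)) is true.
  At w2: Dia not (Box not not r -> (p or r)) requires not (Box not not r -> (p or r)) at some successor in {w2}.
    At w2: not (Box not not r -> (p or r)) is false.
  So Dia not (Box not not r -> (p or r)) is false at w2.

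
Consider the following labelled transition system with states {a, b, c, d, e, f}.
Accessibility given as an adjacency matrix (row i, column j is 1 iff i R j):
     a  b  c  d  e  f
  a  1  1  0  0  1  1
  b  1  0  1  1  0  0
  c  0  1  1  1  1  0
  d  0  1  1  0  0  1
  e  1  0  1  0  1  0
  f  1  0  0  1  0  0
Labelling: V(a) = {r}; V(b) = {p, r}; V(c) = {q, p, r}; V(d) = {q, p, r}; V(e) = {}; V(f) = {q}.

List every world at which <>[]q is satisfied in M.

Recall that []ψ holds at a world iff ψ holds at every accessible world, and <>ψ holds iff ψ holds at some accessible world.
Let φ = <>[]q. Evaluate φ at each world:
  a (successors {a, b, e, f}): φ is false.
  b (successors {a, c, d}): φ is false.
  c (successors {b, c, d, e}): φ is false.
  d (successors {b, c, f}): φ is false.
  e (successors {a, c, e}): φ is false.
  f (successors {a, d}): φ is false.
For instance, at d:
  At d: <>[]q requires []q at some successor in {b, c, f}.
    At b: []q is false.
    At c: []q is false.
    At f: []q is false.
  So <>[]q is false at d.
Satisfying worlds: none.

none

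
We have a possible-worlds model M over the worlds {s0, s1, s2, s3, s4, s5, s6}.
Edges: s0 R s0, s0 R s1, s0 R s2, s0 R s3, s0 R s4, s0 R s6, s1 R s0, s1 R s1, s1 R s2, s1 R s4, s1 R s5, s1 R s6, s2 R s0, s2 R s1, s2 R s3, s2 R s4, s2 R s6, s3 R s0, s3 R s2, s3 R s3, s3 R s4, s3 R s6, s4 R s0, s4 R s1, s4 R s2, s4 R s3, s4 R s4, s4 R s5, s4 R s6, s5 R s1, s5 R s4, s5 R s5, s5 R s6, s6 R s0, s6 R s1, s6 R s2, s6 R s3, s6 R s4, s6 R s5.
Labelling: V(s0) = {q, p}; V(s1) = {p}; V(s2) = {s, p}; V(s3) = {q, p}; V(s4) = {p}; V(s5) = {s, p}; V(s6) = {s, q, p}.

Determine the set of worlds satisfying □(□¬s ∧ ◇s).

none

Recall that □ψ holds at a world iff ψ holds at every accessible world, and ◇ψ holds iff ψ holds at some accessible world.
Let φ = □(□¬s ∧ ◇s). Evaluate φ at each world:
  s0 (successors {s0, s1, s2, s3, s4, s6}): φ is false.
  s1 (successors {s0, s1, s2, s4, s5, s6}): φ is false.
  s2 (successors {s0, s1, s3, s4, s6}): φ is false.
  s3 (successors {s0, s2, s3, s4, s6}): φ is false.
  s4 (successors {s0, s1, s2, s3, s4, s5, s6}): φ is false.
  s5 (successors {s1, s4, s5, s6}): φ is false.
  s6 (successors {s0, s1, s2, s3, s4, s5}): φ is false.
For instance, at s6:
  At s6: □(□¬s ∧ ◇s) requires □¬s ∧ ◇s at every successor {s0, s1, s2, s3, s4, s5}.
    □¬s ∧ ◇s fails at s0, so □(□¬s ∧ ◇s) is false at s6.
      At s0: □¬s is false, ◇s is true, so □¬s ∧ ◇s is false.
Satisfying worlds: none.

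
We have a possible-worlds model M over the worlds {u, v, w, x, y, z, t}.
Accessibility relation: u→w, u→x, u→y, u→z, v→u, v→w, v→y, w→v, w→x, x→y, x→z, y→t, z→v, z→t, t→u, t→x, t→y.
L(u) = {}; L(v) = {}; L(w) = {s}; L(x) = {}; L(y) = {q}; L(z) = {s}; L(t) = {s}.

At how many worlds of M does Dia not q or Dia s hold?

7

Let φ = Dia not q or Dia s. Evaluate φ at each world:
  u (successors {w, x, y, z}): φ is true.
  v (successors {u, w, y}): φ is true.
  w (successors {v, x}): φ is true.
  x (successors {y, z}): φ is true.
  y (successors {t}): φ is true.
  z (successors {v, t}): φ is true.
  t (successors {u, x, y}): φ is true.
For instance, at u:
  At u: Dia not q is true, Dia s is true, so Dia not q or Dia s is true.
    At u: Dia not q requires not q at some successor in {w, x, y, z}.
      not q holds at w, so Dia not q is true at u.
    At u: Dia s requires s at some successor in {w, x, y, z}.
      s holds at w, so Dia s is true at u.
Satisfying worlds: {u, v, w, x, y, z, t}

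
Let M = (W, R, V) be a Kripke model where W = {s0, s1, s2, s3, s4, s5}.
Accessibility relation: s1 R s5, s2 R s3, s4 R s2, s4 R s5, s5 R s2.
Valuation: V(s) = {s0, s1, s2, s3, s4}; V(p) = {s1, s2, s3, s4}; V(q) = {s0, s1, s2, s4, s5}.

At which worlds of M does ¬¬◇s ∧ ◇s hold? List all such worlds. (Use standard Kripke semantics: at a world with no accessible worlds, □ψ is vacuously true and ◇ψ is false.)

s2, s4, s5

Recall that ◇ψ holds at a world iff ψ holds at some accessible world.
Let φ = ¬¬◇s ∧ ◇s. Evaluate φ at each world:
  s0 (successors ∅): φ is false.
  s1 (successors {s5}): φ is false.
  s2 (successors {s3}): φ is true.
  s3 (successors ∅): φ is false.
  s4 (successors {s2, s5}): φ is true.
  s5 (successors {s2}): φ is true.
For instance, at s1:
  At s1: ¬¬◇s is false, ◇s is false, so ¬¬◇s ∧ ◇s is false.
    At s1: ¬◇s is true, so ¬¬◇s is false.
      At s1: ◇s is false, so ¬◇s is true.
    At s1: ◇s requires s at some successor in {s5}.
      At s5: s is false.
    So ◇s is false at s1.
Satisfying worlds: {s2, s4, s5}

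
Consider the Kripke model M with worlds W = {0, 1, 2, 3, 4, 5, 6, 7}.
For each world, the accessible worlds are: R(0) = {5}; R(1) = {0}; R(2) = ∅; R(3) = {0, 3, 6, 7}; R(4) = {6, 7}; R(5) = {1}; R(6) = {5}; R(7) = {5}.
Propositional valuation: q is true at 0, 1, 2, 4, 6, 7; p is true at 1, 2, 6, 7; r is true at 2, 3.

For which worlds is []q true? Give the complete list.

1, 2, 4, 5

Let φ = []q. Evaluate φ at each world:
  0 (successors {5}): φ is false.
  1 (successors {0}): φ is true.
  2 (successors ∅): φ is true.
  3 (successors {0, 3, 6, 7}): φ is false.
  4 (successors {6, 7}): φ is true.
  5 (successors {1}): φ is true.
  6 (successors {5}): φ is false.
  7 (successors {5}): φ is false.
For instance, at 1:
  At 1: []q requires q at every successor {0}.
    At 0: q is true.
  So []q is true at 1.
Satisfying worlds: {1, 2, 4, 5}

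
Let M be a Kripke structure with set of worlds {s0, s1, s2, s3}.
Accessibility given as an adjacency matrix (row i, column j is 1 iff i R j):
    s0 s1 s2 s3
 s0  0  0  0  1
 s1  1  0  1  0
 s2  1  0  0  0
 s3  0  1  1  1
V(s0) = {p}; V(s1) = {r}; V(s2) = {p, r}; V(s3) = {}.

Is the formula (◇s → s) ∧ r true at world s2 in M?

At s2: ◇s → s is true, r is true, so (◇s → s) ∧ r is true.
  At s2: ◇s is false, s is false, so ◇s → s is true.
    At s2: ◇s requires s at some successor in {s0}.
      At s0: s is false.
    So ◇s is false at s2.

Yes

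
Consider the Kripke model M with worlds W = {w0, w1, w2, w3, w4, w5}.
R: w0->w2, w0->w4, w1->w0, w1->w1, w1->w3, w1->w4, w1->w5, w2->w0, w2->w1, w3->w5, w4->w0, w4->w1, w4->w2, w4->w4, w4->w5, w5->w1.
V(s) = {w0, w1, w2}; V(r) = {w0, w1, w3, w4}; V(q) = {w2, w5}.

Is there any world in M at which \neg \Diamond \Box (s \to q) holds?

Recall that \Box ψ holds at a world iff ψ holds at every accessible world, and \Diamond ψ holds iff ψ holds at some accessible world.
Let φ = \neg \Diamond \Box (s \to q). Evaluate φ at each world:
  w0 (successors {w2, w4}): φ is true.
  w1 (successors {w0, w1, w3, w4, w5}): φ is false.
  w2 (successors {w0, w1}): φ is false.
  w3 (successors {w5}): φ is true.
  w4 (successors {w0, w1, w2, w4, w5}): φ is false.
  w5 (successors {w1}): φ is true.
Detail at w0 (witness):
  At w0: \Diamond \Box (s \to q) is false, so \neg \Diamond \Box (s \to q) is true.
    At w0: \Diamond \Box (s \to q) requires \Box (s \to q) at some successor in {w2, w4}.
      At w2: \Box (s \to q) is false.
      At w4: \Box (s \to q) is false.
    So \Diamond \Box (s \to q) is false at w0.

Yes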